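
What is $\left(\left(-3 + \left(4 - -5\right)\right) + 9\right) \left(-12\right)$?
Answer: $-180$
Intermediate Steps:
$\left(\left(-3 + \left(4 - -5\right)\right) + 9\right) \left(-12\right) = \left(\left(-3 + \left(4 + 5\right)\right) + 9\right) \left(-12\right) = \left(\left(-3 + 9\right) + 9\right) \left(-12\right) = \left(6 + 9\right) \left(-12\right) = 15 \left(-12\right) = -180$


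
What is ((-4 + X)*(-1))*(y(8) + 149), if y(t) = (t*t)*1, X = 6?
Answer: -426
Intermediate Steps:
y(t) = t² (y(t) = t²*1 = t²)
((-4 + X)*(-1))*(y(8) + 149) = ((-4 + 6)*(-1))*(8² + 149) = (2*(-1))*(64 + 149) = -2*213 = -426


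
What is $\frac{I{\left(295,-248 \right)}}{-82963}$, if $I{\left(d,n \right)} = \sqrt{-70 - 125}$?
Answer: $- \frac{i \sqrt{195}}{82963} \approx - 0.00016832 i$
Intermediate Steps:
$I{\left(d,n \right)} = i \sqrt{195}$ ($I{\left(d,n \right)} = \sqrt{-195} = i \sqrt{195}$)
$\frac{I{\left(295,-248 \right)}}{-82963} = \frac{i \sqrt{195}}{-82963} = i \sqrt{195} \left(- \frac{1}{82963}\right) = - \frac{i \sqrt{195}}{82963}$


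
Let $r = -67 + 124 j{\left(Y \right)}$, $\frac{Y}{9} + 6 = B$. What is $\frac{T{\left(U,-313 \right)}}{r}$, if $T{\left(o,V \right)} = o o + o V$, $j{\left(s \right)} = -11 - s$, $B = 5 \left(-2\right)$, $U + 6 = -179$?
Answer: $\frac{6142}{1095} \approx 5.6091$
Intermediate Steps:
$U = -185$ ($U = -6 - 179 = -185$)
$B = -10$
$Y = -144$ ($Y = -54 + 9 \left(-10\right) = -54 - 90 = -144$)
$r = 16425$ ($r = -67 + 124 \left(-11 - -144\right) = -67 + 124 \left(-11 + 144\right) = -67 + 124 \cdot 133 = -67 + 16492 = 16425$)
$T{\left(o,V \right)} = o^{2} + V o$
$\frac{T{\left(U,-313 \right)}}{r} = \frac{\left(-185\right) \left(-313 - 185\right)}{16425} = \left(-185\right) \left(-498\right) \frac{1}{16425} = 92130 \cdot \frac{1}{16425} = \frac{6142}{1095}$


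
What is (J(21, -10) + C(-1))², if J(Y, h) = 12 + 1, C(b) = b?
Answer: 144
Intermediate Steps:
J(Y, h) = 13
(J(21, -10) + C(-1))² = (13 - 1)² = 12² = 144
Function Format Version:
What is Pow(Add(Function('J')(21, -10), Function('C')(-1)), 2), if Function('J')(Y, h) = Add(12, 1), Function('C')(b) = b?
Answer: 144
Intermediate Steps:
Function('J')(Y, h) = 13
Pow(Add(Function('J')(21, -10), Function('C')(-1)), 2) = Pow(Add(13, -1), 2) = Pow(12, 2) = 144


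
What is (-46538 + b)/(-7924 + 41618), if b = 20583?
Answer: -25955/33694 ≈ -0.77032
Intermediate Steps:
(-46538 + b)/(-7924 + 41618) = (-46538 + 20583)/(-7924 + 41618) = -25955/33694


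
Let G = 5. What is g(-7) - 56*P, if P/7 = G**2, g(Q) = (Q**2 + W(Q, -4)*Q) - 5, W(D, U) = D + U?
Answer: -9679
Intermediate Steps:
g(Q) = -5 + Q**2 + Q*(-4 + Q) (g(Q) = (Q**2 + (Q - 4)*Q) - 5 = (Q**2 + (-4 + Q)*Q) - 5 = (Q**2 + Q*(-4 + Q)) - 5 = -5 + Q**2 + Q*(-4 + Q))
P = 175 (P = 7*5**2 = 7*25 = 175)
g(-7) - 56*P = (-5 + (-7)**2 - 7*(-4 - 7)) - 56*175 = (-5 + 49 - 7*(-11)) - 9800 = (-5 + 49 + 77) - 9800 = 121 - 9800 = -9679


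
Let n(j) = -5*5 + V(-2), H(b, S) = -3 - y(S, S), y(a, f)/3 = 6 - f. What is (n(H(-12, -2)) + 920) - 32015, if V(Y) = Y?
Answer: -31122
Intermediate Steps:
y(a, f) = 18 - 3*f (y(a, f) = 3*(6 - f) = 18 - 3*f)
H(b, S) = -21 + 3*S (H(b, S) = -3 - (18 - 3*S) = -3 + (-18 + 3*S) = -21 + 3*S)
n(j) = -27 (n(j) = -5*5 - 2 = -25 - 2 = -27)
(n(H(-12, -2)) + 920) - 32015 = (-27 + 920) - 32015 = 893 - 32015 = -31122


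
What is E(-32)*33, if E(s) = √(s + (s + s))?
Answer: 132*I*√6 ≈ 323.33*I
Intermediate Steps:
E(s) = √3*√s (E(s) = √(s + 2*s) = √(3*s) = √3*√s)
E(-32)*33 = (√3*√(-32))*33 = (√3*(4*I*√2))*33 = (4*I*√6)*33 = 132*I*√6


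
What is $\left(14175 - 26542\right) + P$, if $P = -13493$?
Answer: $-25860$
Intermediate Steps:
$\left(14175 - 26542\right) + P = \left(14175 - 26542\right) - 13493 = -12367 - 13493 = -25860$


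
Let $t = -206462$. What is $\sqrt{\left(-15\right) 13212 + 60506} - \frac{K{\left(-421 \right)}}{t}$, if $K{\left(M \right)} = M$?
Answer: $- \frac{421}{206462} + i \sqrt{137674} \approx -0.0020391 + 371.04 i$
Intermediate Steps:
$\sqrt{\left(-15\right) 13212 + 60506} - \frac{K{\left(-421 \right)}}{t} = \sqrt{\left(-15\right) 13212 + 60506} - - \frac{421}{-206462} = \sqrt{-198180 + 60506} - \left(-421\right) \left(- \frac{1}{206462}\right) = \sqrt{-137674} - \frac{421}{206462} = i \sqrt{137674} - \frac{421}{206462} = - \frac{421}{206462} + i \sqrt{137674}$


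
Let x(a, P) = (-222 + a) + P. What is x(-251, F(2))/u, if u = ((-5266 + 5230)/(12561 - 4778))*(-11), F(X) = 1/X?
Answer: -817215/88 ≈ -9286.5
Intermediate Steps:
x(a, P) = -222 + P + a
u = 396/7783 (u = -36/7783*(-11) = 396/7783 ≈ 0.050880)
x(-251, F(2))/u = (-222 + 1/2 - 251)/(396/7783) = (-222 + ½ - 251)*(7783/396) = -945/2*7783/396 = -817215/88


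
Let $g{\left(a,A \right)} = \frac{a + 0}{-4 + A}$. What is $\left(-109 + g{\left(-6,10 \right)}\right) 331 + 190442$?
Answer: $154032$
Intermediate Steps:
$g{\left(a,A \right)} = \frac{a}{-4 + A}$
$\left(-109 + g{\left(-6,10 \right)}\right) 331 + 190442 = \left(-109 - \frac{6}{-4 + 10}\right) 331 + 190442 = \left(-109 - \frac{6}{6}\right) 331 + 190442 = \left(-109 - 1\right) 331 + 190442 = \left(-110\right) 331 + 190442 = -36410 + 190442 = 154032$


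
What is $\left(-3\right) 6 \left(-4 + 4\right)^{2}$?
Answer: $0$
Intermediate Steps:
$\left(-3\right) 6 \left(-4 + 4\right)^{2} = - 18 \cdot 0^{2} = \left(-18\right) 0 = 0$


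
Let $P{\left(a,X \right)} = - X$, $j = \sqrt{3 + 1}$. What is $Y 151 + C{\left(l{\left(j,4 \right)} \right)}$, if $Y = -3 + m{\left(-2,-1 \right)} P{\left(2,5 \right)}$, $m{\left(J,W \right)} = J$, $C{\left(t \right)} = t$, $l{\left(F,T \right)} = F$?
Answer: $1059$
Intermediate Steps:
$j = 2$ ($j = \sqrt{4} = 2$)
$Y = 7$ ($Y = -3 - 2 \left(\left(-1\right) 5\right) = -3 - -10 = -3 + 10 = 7$)
$Y 151 + C{\left(l{\left(j,4 \right)} \right)} = 7 \cdot 151 + 2 = 1057 + 2 = 1059$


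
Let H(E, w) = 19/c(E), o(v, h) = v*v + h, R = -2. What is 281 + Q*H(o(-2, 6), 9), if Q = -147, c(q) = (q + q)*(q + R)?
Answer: 42167/160 ≈ 263.54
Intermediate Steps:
c(q) = 2*q*(-2 + q) (c(q) = (q + q)*(q - 2) = (2*q)*(-2 + q) = 2*q*(-2 + q))
o(v, h) = h + v**2 (o(v, h) = v**2 + h = h + v**2)
H(E, w) = 19/(2*E*(-2 + E)) (H(E, w) = 19/((2*E*(-2 + E))) = 19*(1/(2*E*(-2 + E))) = 19/(2*E*(-2 + E)))
281 + Q*H(o(-2, 6), 9) = 281 - 2793/(2*(6 + (-2)**2)*(-2 + (6 + (-2)**2))) = 281 - 2793/(2*(6 + 4)*(-2 + (6 + 4))) = 281 - 2793/(2*10*(-2 + 10)) = 281 - 2793/(2*10*8) = 281 - 147*19/160 = 281 - 2793/160 = 42167/160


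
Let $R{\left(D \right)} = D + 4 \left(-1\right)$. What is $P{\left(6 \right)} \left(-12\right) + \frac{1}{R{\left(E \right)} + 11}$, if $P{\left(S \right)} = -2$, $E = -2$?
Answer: $\frac{121}{5} \approx 24.2$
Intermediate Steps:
$R{\left(D \right)} = -4 + D$ ($R{\left(D \right)} = D - 4 = -4 + D$)
$P{\left(6 \right)} \left(-12\right) + \frac{1}{R{\left(E \right)} + 11} = \left(-2\right) \left(-12\right) + \frac{1}{\left(-4 - 2\right) + 11} = 24 + \frac{1}{-6 + 11} = 24 + \frac{1}{5} = \frac{121}{5}$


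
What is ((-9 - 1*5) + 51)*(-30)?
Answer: -1110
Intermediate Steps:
((-9 - 1*5) + 51)*(-30) = ((-9 - 5) + 51)*(-30) = (-14 + 51)*(-30) = 37*(-30) = -1110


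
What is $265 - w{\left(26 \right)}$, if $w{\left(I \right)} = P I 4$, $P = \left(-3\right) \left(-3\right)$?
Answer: $-671$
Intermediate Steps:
$P = 9$
$w{\left(I \right)} = 36 I$ ($w{\left(I \right)} = 9 I 4 = 9 \cdot 4 I = 36 I$)
$265 - w{\left(26 \right)} = 265 - 36 \cdot 26 = 265 - 936 = -671$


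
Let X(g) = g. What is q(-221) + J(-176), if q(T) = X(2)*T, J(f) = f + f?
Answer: -794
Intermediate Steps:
J(f) = 2*f
q(T) = 2*T
q(-221) + J(-176) = 2*(-221) + 2*(-176) = -442 - 352 = -794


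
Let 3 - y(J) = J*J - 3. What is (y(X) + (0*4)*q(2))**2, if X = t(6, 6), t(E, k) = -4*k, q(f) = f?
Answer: 324900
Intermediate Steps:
X = -24 (X = -4*6 = -24)
y(J) = 6 - J**2 (y(J) = 3 - (J*J - 3) = 3 - (J**2 - 3) = 3 - (-3 + J**2) = 3 + (3 - J**2) = 6 - J**2)
(y(X) + (0*4)*q(2))**2 = ((6 - 1*(-24)**2) + (0*4)*2)**2 = ((6 - 1*576) + 0*2)**2 = ((6 - 576) + 0)**2 = (-570 + 0)**2 = (-570)**2 = 324900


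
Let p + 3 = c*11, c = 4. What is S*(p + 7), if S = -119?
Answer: -5712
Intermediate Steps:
p = 41 (p = -3 + 4*11 = -3 + 44 = 41)
S*(p + 7) = -119*(41 + 7) = -119*48 = -5712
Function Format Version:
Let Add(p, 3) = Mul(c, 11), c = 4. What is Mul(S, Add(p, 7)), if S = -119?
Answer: -5712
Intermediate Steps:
p = 41 (p = Add(-3, Mul(4, 11)) = Add(-3, 44) = 41)
Mul(S, Add(p, 7)) = Mul(-119, Add(41, 7)) = Mul(-119, 48) = -5712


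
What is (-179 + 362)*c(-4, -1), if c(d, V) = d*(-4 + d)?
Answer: 5856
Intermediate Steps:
(-179 + 362)*c(-4, -1) = (-179 + 362)*(-4*(-4 - 4)) = 183*(-4*(-8)) = 183*32 = 5856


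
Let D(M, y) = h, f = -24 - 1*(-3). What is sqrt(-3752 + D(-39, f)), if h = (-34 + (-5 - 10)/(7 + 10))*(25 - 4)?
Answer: I*sqrt(1296029)/17 ≈ 66.967*I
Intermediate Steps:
f = -21 (f = -24 + 3 = -21)
h = -12453/17 (h = (-34 - 15/17)*21 = -593/17*21 = -12453/17 ≈ -732.53)
D(M, y) = -12453/17
sqrt(-3752 + D(-39, f)) = sqrt(-3752 - 12453/17) = sqrt(-76237/17) = I*sqrt(1296029)/17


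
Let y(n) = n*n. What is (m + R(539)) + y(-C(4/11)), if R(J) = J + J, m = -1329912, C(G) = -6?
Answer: -1328798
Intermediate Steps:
y(n) = n²
R(J) = 2*J
(m + R(539)) + y(-C(4/11)) = (-1329912 + 2*539) + (-1*(-6))² = (-1329912 + 1078) + 6² = -1328834 + 36 = -1328798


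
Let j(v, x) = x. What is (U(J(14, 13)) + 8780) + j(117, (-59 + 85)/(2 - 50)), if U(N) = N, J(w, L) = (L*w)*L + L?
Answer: 267803/24 ≈ 11158.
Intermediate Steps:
J(w, L) = L + w*L**2 (J(w, L) = w*L**2 + L = L + w*L**2)
(U(J(14, 13)) + 8780) + j(117, (-59 + 85)/(2 - 50)) = (13*(1 + 13*14) + 8780) + (-59 + 85)/(2 - 50) = (13*(1 + 182) + 8780) + 26/(-48) = (13*183 + 8780) + 26*(-1/48) = (2379 + 8780) - 13/24 = 11159 - 13/24 = 267803/24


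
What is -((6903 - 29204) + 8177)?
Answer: 14124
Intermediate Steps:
-((6903 - 29204) + 8177) = -(-22301 + 8177) = -1*(-14124) = 14124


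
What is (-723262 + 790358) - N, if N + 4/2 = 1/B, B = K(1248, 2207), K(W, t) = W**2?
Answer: 104505403391/1557504 ≈ 67098.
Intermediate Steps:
B = 1557504 (B = 1248**2 = 1557504)
N = -3115007/1557504 (N = -2 + 1/1557504 = -3115007/1557504 ≈ -2.0000)
(-723262 + 790358) - N = (-723262 + 790358) - 1*(-3115007/1557504) = 67096 + 3115007/1557504 = 104505403391/1557504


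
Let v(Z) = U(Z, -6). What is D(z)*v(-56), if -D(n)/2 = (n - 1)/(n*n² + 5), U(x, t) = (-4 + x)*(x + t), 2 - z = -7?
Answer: -29760/367 ≈ -81.090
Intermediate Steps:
z = 9 (z = 2 - 1*(-7) = 2 + 7 = 9)
U(x, t) = (-4 + x)*(t + x)
v(Z) = 24 + Z² - 10*Z (v(Z) = Z² - 4*(-6) - 4*Z - 6*Z = Z² + 24 - 4*Z - 6*Z = 24 + Z² - 10*Z)
D(n) = -2*(-1 + n)/(5 + n³) (D(n) = -2*(n - 1)/(n*n² + 5) = -2*(-1 + n)/(n³ + 5) = -2*(-1 + n)/(5 + n³))
D(z)*v(-56) = (2*(1 - 1*9)/(5 + 9³))*(24 + (-56)² - 10*(-56)) = (2*(1 - 9)/(5 + 729))*(24 + 3136 + 560) = (2*(-8)/734)*3720 = (2*(1/734)*(-8))*3720 = -8/367*3720 = -29760/367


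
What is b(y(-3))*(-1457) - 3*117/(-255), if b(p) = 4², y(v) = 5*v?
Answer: -1981403/85 ≈ -23311.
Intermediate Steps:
b(p) = 16
b(y(-3))*(-1457) - 3*117/(-255) = 16*(-1457) - 3*117/(-255) = -23312 - 351*(-1/255) = -23312 + 117/85 = -1981403/85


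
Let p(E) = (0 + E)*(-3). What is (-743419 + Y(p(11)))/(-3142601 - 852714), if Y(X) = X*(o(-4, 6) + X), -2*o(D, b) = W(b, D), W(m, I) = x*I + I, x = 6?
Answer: 742792/3995315 ≈ 0.18592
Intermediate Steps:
W(m, I) = 7*I (W(m, I) = 6*I + I = 7*I)
p(E) = -3*E (p(E) = E*(-3) = -3*E)
o(D, b) = -7*D/2
Y(X) = X*(14 + X) (Y(X) = X*(-7/2*(-4) + X) = X*(14 + X))
(-743419 + Y(p(11)))/(-3142601 - 852714) = (-743419 + (-3*11)*(14 - 3*11))/(-3142601 - 852714) = (-743419 - 33*(14 - 33))/(-3995315) = (-743419 - 33*(-19))*(-1/3995315) = (-743419 + 627)*(-1/3995315) = -742792*(-1/3995315) = 742792/3995315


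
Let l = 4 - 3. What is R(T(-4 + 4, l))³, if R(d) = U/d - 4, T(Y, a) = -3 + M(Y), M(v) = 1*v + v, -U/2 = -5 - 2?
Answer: -17576/27 ≈ -650.96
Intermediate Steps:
l = 1
U = 14 (U = -2*(-5 - 2) = -2*(-7) = 14)
M(v) = 2*v (M(v) = v + v = 2*v)
T(Y, a) = -3 + 2*Y
R(d) = -4 + 14/d (R(d) = 14/d - 4 = -4 + 14/d)
R(T(-4 + 4, l))³ = (-4 + 14/(-3 + 2*(-4 + 4)))³ = (-4 + 14/(-3 + 2*0))³ = (-4 + 14/(-3 + 0))³ = (-4 + 14/(-3))³ = (-4 + 14*(-⅓))³ = (-4 - 14/3)³ = (-26/3)³ = -17576/27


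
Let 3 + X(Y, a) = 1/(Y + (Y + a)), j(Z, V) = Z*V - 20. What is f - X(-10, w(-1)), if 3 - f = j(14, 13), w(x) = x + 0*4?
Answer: -3275/21 ≈ -155.95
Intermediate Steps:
j(Z, V) = -20 + V*Z (j(Z, V) = V*Z - 20 = -20 + V*Z)
w(x) = x (w(x) = x + 0 = x)
X(Y, a) = -3 + 1/(a + 2*Y) (X(Y, a) = -3 + 1/(Y + (Y + a)) = -3 + 1/(a + 2*Y))
f = -159 (f = 3 - (-20 + 13*14) = 3 - (-20 + 182) = 3 - 1*162 = 3 - 162 = -159)
f - X(-10, w(-1)) = -159 - (1 - 6*(-10) - 3*(-1))/(-1 + 2*(-10)) = -159 - (1 + 60 + 3)/(-1 - 20) = -159 - 64/(-21) = -159 - (-1)*64/21 = -159 - 1*(-64/21) = -159 + 64/21 = -3275/21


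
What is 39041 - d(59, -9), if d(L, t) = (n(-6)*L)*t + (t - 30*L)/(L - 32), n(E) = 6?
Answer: 380636/9 ≈ 42293.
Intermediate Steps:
d(L, t) = (t - 30*L)/(-32 + L) + 6*L*t (d(L, t) = (6*L)*t + (t - 30*L)/(L - 32) = 6*L*t + (t - 30*L)/(-32 + L) = (t - 30*L)/(-32 + L) + 6*L*t)
39041 - d(59, -9) = 39041 - (-9 - 30*59 - 192*59*(-9) + 6*(-9)*59**2)/(-32 + 59) = 39041 - (-9 - 1770 + 101952 + 6*(-9)*3481)/27 = 39041 - (-9 - 1770 + 101952 - 187974)/27 = 39041 - (-87801)/27 = 39041 - 1*(-29267/9) = 39041 + 29267/9 = 380636/9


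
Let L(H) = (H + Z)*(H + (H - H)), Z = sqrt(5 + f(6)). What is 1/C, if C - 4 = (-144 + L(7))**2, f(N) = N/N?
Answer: 9323/76304929 + 1330*sqrt(6)/76304929 ≈ 0.00016488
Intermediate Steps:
f(N) = 1
Z = sqrt(6) (Z = sqrt(5 + 1) = sqrt(6) ≈ 2.4495)
L(H) = H*(H + sqrt(6)) (L(H) = (H + sqrt(6))*(H + (H - H)) = (H + sqrt(6))*(H + 0) = (H + sqrt(6))*H = H*(H + sqrt(6)))
C = 4 + (-95 + 7*sqrt(6))**2 (C = 4 + (-144 + 7*(7 + sqrt(6)))**2 = 4 + (-144 + (49 + 7*sqrt(6)))**2 = 4 + (-95 + 7*sqrt(6))**2 ≈ 6065.2)
1/C = 1/(9323 - 1330*sqrt(6))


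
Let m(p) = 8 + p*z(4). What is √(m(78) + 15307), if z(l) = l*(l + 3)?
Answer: √17499 ≈ 132.28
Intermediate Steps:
z(l) = l*(3 + l)
m(p) = 8 + 28*p (m(p) = 8 + p*(4*(3 + 4)) = 8 + p*(4*7) = 8 + p*28 = 8 + 28*p)
√(m(78) + 15307) = √((8 + 28*78) + 15307) = √((8 + 2184) + 15307) = √(2192 + 15307) = √17499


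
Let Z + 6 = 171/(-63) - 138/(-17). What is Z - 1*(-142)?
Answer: 16827/119 ≈ 141.40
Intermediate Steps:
Z = -71/119 (Z = -6 + (171/(-63) - 138/(-17)) = -6 + (171*(-1/63) - 138*(-1/17)) = -6 + (-19/7 + 138/17) = -6 + 643/119 = -71/119 ≈ -0.59664)
Z - 1*(-142) = -71/119 - 1*(-142) = -71/119 + 142 = 16827/119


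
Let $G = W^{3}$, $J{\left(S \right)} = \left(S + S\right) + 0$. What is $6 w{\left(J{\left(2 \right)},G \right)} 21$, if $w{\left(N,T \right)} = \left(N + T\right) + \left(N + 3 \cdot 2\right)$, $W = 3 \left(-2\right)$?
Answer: $-25452$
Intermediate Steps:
$W = -6$
$J{\left(S \right)} = 2 S$ ($J{\left(S \right)} = 2 S + 0 = 2 S$)
$G = -216$ ($G = \left(-6\right)^{3} = -216$)
$w{\left(N,T \right)} = 6 + T + 2 N$ ($w{\left(N,T \right)} = \left(N + T\right) + \left(N + 6\right) = \left(N + T\right) + \left(6 + N\right) = 6 + T + 2 N$)
$6 w{\left(J{\left(2 \right)},G \right)} 21 = 6 \left(6 - 216 + 2 \cdot 2 \cdot 2\right) 21 = 6 \left(6 - 216 + 2 \cdot 4\right) 21 = 6 \left(6 - 216 + 8\right) 21 = 6 \left(-202\right) 21 = \left(-1212\right) 21 = -25452$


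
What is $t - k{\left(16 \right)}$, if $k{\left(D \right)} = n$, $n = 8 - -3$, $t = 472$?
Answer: $461$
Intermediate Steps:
$n = 11$ ($n = 8 + 3 = 11$)
$k{\left(D \right)} = 11$
$t - k{\left(16 \right)} = 472 - 11 = 461$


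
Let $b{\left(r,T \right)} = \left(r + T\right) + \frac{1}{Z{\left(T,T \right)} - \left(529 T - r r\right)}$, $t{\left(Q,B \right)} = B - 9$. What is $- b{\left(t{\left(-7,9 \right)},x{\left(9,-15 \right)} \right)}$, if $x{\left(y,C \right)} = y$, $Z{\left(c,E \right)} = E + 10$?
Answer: $- \frac{42677}{4742} \approx -8.9998$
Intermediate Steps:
$Z{\left(c,E \right)} = 10 + E$
$t{\left(Q,B \right)} = -9 + B$
$b{\left(r,T \right)} = T + r + \frac{1}{10 + r^{2} - 528 T}$ ($b{\left(r,T \right)} = \left(r + T\right) + \frac{1}{\left(10 + T\right) - \left(529 T - r r\right)} = \left(T + r\right) + \frac{1}{\left(10 + T\right) - \left(- r^{2} + 529 T\right)} = \left(T + r\right) + \frac{1}{10 + r^{2} - 528 T} = T + r + \frac{1}{10 + r^{2} - 528 T}$)
$- b{\left(t{\left(-7,9 \right)},x{\left(9,-15 \right)} \right)} = - \frac{1 + \left(-9 + 9\right)^{3} - 528 \cdot 9^{2} + 10 \cdot 9 + 10 \left(-9 + 9\right) + 9 \left(-9 + 9\right)^{2} - 4752 \left(-9 + 9\right)}{10 + \left(-9 + 9\right)^{2} - 4752} = - \frac{1 + 0^{3} - 42768 + 90 + 10 \cdot 0 + 9 \cdot 0^{2} - 4752 \cdot 0}{10 + 0^{2} - 4752} = - \frac{1 + 0 - 42768 + 90 + 0 + 9 \cdot 0 + 0}{10 + 0 - 4752} = - \frac{1 + 0 - 42768 + 90 + 0 + 0 + 0}{-4742} = - \frac{\left(-1\right) \left(-42677\right)}{4742} = \left(-1\right) \frac{42677}{4742} = - \frac{42677}{4742}$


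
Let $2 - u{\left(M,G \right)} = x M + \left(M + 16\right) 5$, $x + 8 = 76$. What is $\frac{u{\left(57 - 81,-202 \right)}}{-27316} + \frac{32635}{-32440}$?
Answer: $- \frac{47288111}{44306552} \approx -1.0673$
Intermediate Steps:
$x = 68$ ($x = -8 + 76 = 68$)
$u{\left(M,G \right)} = -78 - 73 M$ ($u{\left(M,G \right)} = 2 - \left(68 M + \left(M + 16\right) 5\right) = 2 - \left(68 M + \left(16 + M\right) 5\right) = 2 - \left(68 M + \left(80 + 5 M\right)\right) = 2 - \left(80 + 73 M\right) = -78 - 73 M$)
$\frac{u{\left(57 - 81,-202 \right)}}{-27316} + \frac{32635}{-32440} = \frac{-78 - 73 \left(57 - 81\right)}{-27316} + \frac{32635}{-32440} = \left(-78 - 73 \left(57 - 81\right)\right) \left(- \frac{1}{27316}\right) + 32635 \left(- \frac{1}{32440}\right) = \left(-78 - -1752\right) \left(- \frac{1}{27316}\right) - \frac{6527}{6488} = \left(-78 + 1752\right) \left(- \frac{1}{27316}\right) - \frac{6527}{6488} = 1674 \left(- \frac{1}{27316}\right) - \frac{6527}{6488} = - \frac{837}{13658} - \frac{6527}{6488} = - \frac{47288111}{44306552}$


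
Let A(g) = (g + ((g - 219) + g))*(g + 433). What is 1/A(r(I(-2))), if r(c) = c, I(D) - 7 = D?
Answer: -1/89352 ≈ -1.1192e-5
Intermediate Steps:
I(D) = 7 + D
A(g) = (-219 + 3*g)*(433 + g) (A(g) = (g + ((-219 + g) + g))*(433 + g) = (g + (-219 + 2*g))*(433 + g) = (-219 + 3*g)*(433 + g))
1/A(r(I(-2))) = 1/(-94827 + 3*(7 - 2)² + 1080*(7 - 2)) = 1/(-94827 + 3*5² + 1080*5) = 1/(-94827 + 3*25 + 5400) = 1/(-94827 + 75 + 5400) = 1/(-89352) = -1/89352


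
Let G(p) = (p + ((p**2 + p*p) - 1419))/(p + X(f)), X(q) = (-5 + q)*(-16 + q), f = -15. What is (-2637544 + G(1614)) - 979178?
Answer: -8074546761/2234 ≈ -3.6144e+6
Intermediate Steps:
X(q) = (-16 + q)*(-5 + q)
G(p) = (-1419 + p + 2*p**2)/(620 + p) (G(p) = (p + ((p**2 + p*p) - 1419))/(p + (80 + (-15)**2 - 21*(-15))) = (p + ((p**2 + p**2) - 1419))/(p + (80 + 225 + 315)) = (p + (2*p**2 - 1419))/(p + 620) = (p + (-1419 + 2*p**2))/(620 + p) = (-1419 + p + 2*p**2)/(620 + p))
(-2637544 + G(1614)) - 979178 = (-2637544 + (-1419 + 1614 + 2*1614**2)/(620 + 1614)) - 979178 = (-2637544 + (-1419 + 1614 + 2*2604996)/2234) - 979178 = (-2637544 + (-1419 + 1614 + 5209992)/2234) - 979178 = (-2637544 + (1/2234)*5210187) - 979178 = (-2637544 + 5210187/2234) - 979178 = -5887063109/2234 - 979178 = -8074546761/2234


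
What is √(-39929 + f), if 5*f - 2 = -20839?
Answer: 9*I*√13610/5 ≈ 209.99*I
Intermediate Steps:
f = -20837/5 (f = ⅖ + (⅕)*(-20839) = ⅖ - 20839/5 = -20837/5 ≈ -4167.4)
√(-39929 + f) = √(-39929 - 20837/5) = √(-220482/5) = 9*I*√13610/5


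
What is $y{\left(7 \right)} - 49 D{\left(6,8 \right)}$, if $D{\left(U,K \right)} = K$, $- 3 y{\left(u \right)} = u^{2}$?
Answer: $- \frac{1225}{3} \approx -408.33$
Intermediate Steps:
$y{\left(u \right)} = - \frac{u^{2}}{3}$
$y{\left(7 \right)} - 49 D{\left(6,8 \right)} = - \frac{7^{2}}{3} - 392 = \left(- \frac{1}{3}\right) 49 - 392 = - \frac{49}{3} - 392 = - \frac{1225}{3}$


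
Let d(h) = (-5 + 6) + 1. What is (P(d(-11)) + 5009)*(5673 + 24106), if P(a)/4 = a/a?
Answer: 149282127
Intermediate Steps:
d(h) = 2 (d(h) = 1 + 1 = 2)
P(a) = 4 (P(a) = 4*(a/a) = 4*1 = 4)
(P(d(-11)) + 5009)*(5673 + 24106) = (4 + 5009)*(5673 + 24106) = 5013*29779 = 149282127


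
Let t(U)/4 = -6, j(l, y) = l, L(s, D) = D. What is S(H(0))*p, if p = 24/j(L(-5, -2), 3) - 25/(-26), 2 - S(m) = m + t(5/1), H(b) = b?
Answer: -287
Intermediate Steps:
t(U) = -24 (t(U) = 4*(-6) = -24)
S(m) = 26 - m (S(m) = 2 - (m - 24) = 2 - (-24 + m) = 2 + (24 - m) = 26 - m)
p = -287/26 (p = 24/(-2) - 25/(-26) = 24*(-1/2) - 25*(-1/26) = -12 + 25/26 = -287/26 ≈ -11.038)
S(H(0))*p = (26 - 1*0)*(-287/26) = (26 + 0)*(-287/26) = 26*(-287/26) = -287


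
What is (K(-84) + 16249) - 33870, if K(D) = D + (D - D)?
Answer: -17705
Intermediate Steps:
K(D) = D (K(D) = D + 0 = D)
(K(-84) + 16249) - 33870 = (-84 + 16249) - 33870 = 16165 - 33870 = -17705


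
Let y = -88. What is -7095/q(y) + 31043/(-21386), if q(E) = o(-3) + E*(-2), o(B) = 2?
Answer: -1062563/25721 ≈ -41.311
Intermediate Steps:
q(E) = 2 - 2*E (q(E) = 2 + E*(-2) = 2 - 2*E)
-7095/q(y) + 31043/(-21386) = -7095/(2 - 2*(-88)) + 31043/(-21386) = -7095/(2 + 176) + 31043*(-1/21386) = -7095/178 - 839/578 = -1062563/25721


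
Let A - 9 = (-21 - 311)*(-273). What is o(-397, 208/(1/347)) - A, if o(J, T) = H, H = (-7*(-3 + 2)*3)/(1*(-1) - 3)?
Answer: -362601/4 ≈ -90650.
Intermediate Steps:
H = -21/4 (H = (-7*(-1)*3)/(-1 - 3) = (7*3)/(-4) = 21*(-1/4) = -21/4 ≈ -5.2500)
o(J, T) = -21/4
A = 90645 (A = 9 + (-21 - 311)*(-273) = 9 - 332*(-273) = 9 + 90636 = 90645)
o(-397, 208/(1/347)) - A = -21/4 - 1*90645 = -21/4 - 90645 = -362601/4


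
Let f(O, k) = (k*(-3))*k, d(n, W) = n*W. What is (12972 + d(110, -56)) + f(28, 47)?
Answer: 185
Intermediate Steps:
d(n, W) = W*n
f(O, k) = -3*k² (f(O, k) = (-3*k)*k = -3*k²)
(12972 + d(110, -56)) + f(28, 47) = (12972 - 56*110) - 3*47² = (12972 - 6160) - 3*2209 = 6812 - 6627 = 185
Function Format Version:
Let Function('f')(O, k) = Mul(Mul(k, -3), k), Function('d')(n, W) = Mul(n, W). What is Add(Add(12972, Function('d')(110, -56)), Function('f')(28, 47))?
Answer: 185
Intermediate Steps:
Function('d')(n, W) = Mul(W, n)
Function('f')(O, k) = Mul(-3, Pow(k, 2)) (Function('f')(O, k) = Mul(Mul(-3, k), k) = Mul(-3, Pow(k, 2)))
Add(Add(12972, Function('d')(110, -56)), Function('f')(28, 47)) = Add(Add(12972, Mul(-56, 110)), Mul(-3, Pow(47, 2))) = Add(Add(12972, -6160), Mul(-3, 2209)) = Add(6812, -6627) = 185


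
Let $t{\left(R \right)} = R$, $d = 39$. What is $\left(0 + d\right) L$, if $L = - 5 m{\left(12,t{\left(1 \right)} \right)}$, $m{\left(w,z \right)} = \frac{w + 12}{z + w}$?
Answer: $-360$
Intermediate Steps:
$m{\left(w,z \right)} = \frac{12 + w}{w + z}$
$L = - \frac{120}{13}$ ($L = - 5 \frac{12 + 12}{12 + 1} = - 5 \cdot \frac{1}{13} \cdot 24 = \left(-5\right) \frac{24}{13} = - \frac{120}{13} \approx -9.2308$)
$\left(0 + d\right) L = \left(0 + 39\right) \left(- \frac{120}{13}\right) = 39 \left(- \frac{120}{13}\right) = -360$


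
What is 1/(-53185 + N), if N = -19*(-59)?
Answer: -1/52064 ≈ -1.9207e-5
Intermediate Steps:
N = 1121
1/(-53185 + N) = 1/(-53185 + 1121) = 1/(-52064) = -1/52064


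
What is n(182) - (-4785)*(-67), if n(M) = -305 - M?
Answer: -321082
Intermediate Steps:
n(182) - (-4785)*(-67) = (-305 - 1*182) - (-4785)*(-67) = (-305 - 182) - 1*320595 = -487 - 320595 = -321082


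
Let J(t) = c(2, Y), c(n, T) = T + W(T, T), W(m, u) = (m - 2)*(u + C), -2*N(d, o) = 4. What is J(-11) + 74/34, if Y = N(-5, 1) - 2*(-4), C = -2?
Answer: 411/17 ≈ 24.176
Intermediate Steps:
N(d, o) = -2 (N(d, o) = -½*4 = -2)
W(m, u) = (-2 + m)*(-2 + u) (W(m, u) = (m - 2)*(u - 2) = (-2 + m)*(-2 + u))
Y = 6 (Y = -2 - 2*(-4) = -2 + 8 = 6)
c(n, T) = 4 + T² - 3*T (c(n, T) = T + (4 - 2*T - 2*T + T*T) = T + (4 - 2*T - 2*T + T²) = T + (4 + T² - 4*T) = 4 + T² - 3*T)
J(t) = 22 (J(t) = 4 + 6² - 3*6 = 4 + 36 - 18 = 22)
J(-11) + 74/34 = 22 + 74/34 = 22 + 74*(1/34) = 22 + 37/17 = 411/17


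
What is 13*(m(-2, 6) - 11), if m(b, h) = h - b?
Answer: -39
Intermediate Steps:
13*(m(-2, 6) - 11) = 13*((6 - 1*(-2)) - 11) = 13*((6 + 2) - 11) = 13*(8 - 11) = 13*(-3) = -39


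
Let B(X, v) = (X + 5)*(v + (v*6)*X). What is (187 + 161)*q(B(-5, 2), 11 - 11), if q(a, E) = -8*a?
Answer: 0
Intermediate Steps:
B(X, v) = (5 + X)*(v + 6*X*v) (B(X, v) = (5 + X)*(v + (6*v)*X) = (5 + X)*(v + 6*X*v))
(187 + 161)*q(B(-5, 2), 11 - 11) = (187 + 161)*(-16*(5 + 6*(-5)² + 31*(-5))) = 348*(-16*(5 + 6*25 - 155)) = 348*(-16*(5 + 150 - 155)) = 348*(-16*0) = 348*(-8*0) = 348*0 = 0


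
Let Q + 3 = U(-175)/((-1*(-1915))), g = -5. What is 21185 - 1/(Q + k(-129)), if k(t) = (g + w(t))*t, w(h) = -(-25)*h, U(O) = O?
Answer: 3380774879427/159583426 ≈ 21185.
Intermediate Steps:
w(h) = 25*h
Q = -1184/383 (Q = -3 - 175/((-1*(-1915))) = -3 - 175/1915 = -3 - 175*1/1915 = -3 - 35/383 = -1184/383 ≈ -3.0914)
k(t) = t*(-5 + 25*t) (k(t) = (-5 + 25*t)*t = t*(-5 + 25*t))
21185 - 1/(Q + k(-129)) = 21185 - 1/(-1184/383 + 5*(-129)*(-1 + 5*(-129))) = 21185 - 1/(-1184/383 + 5*(-129)*(-1 - 645)) = 21185 - 1/(-1184/383 + 5*(-129)*(-646)) = 21185 - 1/(-1184/383 + 416670) = 21185 - 1/159583426/383 = 21185 - 1*383/159583426 = 21185 - 383/159583426 = 3380774879427/159583426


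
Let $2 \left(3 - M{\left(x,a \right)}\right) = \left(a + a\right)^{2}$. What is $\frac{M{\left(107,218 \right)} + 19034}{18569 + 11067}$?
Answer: $- \frac{76011}{29636} \approx -2.5648$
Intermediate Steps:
$M{\left(x,a \right)} = 3 - 2 a^{2}$ ($M{\left(x,a \right)} = 3 - \frac{\left(a + a\right)^{2}}{2} = 3 - \frac{\left(2 a\right)^{2}}{2} = 3 - \frac{4 a^{2}}{2} = 3 - 2 a^{2}$)
$\frac{M{\left(107,218 \right)} + 19034}{18569 + 11067} = \frac{\left(3 - 2 \cdot 218^{2}\right) + 19034}{18569 + 11067} = \frac{\left(3 - 95048\right) + 19034}{29636} = \left(\left(3 - 95048\right) + 19034\right) \frac{1}{29636} = \left(-95045 + 19034\right) \frac{1}{29636} = \left(-76011\right) \frac{1}{29636} = - \frac{76011}{29636}$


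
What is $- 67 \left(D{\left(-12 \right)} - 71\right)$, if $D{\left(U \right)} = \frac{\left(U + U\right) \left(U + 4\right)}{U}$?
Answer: $5829$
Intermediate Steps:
$D{\left(U \right)} = 8 + 2 U$ ($D{\left(U \right)} = \frac{2 U \left(4 + U\right)}{U} = 8 + 2 U$)
$- 67 \left(D{\left(-12 \right)} - 71\right) = - 67 \left(\left(8 + 2 \left(-12\right)\right) - 71\right) = - 67 \left(\left(8 - 24\right) - 71\right) = - 67 \left(-16 - 71\right) = \left(-67\right) \left(-87\right) = 5829$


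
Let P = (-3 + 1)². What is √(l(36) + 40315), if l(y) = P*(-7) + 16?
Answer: √40303 ≈ 200.76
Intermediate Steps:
P = 4 (P = (-2)² = 4)
l(y) = -12 (l(y) = 4*(-7) + 16 = -28 + 16 = -12)
√(l(36) + 40315) = √(-12 + 40315) = √40303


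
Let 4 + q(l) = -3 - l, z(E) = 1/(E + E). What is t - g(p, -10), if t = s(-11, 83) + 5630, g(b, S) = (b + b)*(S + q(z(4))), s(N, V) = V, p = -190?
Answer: -1589/2 ≈ -794.50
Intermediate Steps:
z(E) = 1/(2*E)
q(l) = -7 - l (q(l) = -4 + (-3 - l) = -7 - l)
g(b, S) = 2*b*(-57/8 + S) (g(b, S) = (b + b)*(S + (-7 - 1/(2*4))) = (2*b)*(S + (-7 - 1/(2*4))) = (2*b)*(S + (-7 - 1*⅛)) = (2*b)*(S + (-7 - ⅛)) = (2*b)*(S - 57/8) = (2*b)*(-57/8 + S) = 2*b*(-57/8 + S))
t = 5713 (t = 83 + 5630 = 5713)
t - g(p, -10) = 5713 - (-190)*(-57 + 8*(-10))/4 = 5713 - (-190)*(-57 - 80)/4 = 5713 - (-190)*(-137)/4 = 5713 - 1*13015/2 = 5713 - 13015/2 = -1589/2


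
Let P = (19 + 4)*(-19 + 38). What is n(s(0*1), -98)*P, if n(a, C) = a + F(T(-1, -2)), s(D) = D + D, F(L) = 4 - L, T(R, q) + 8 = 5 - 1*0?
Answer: 3059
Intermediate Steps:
T(R, q) = -3 (T(R, q) = -8 + (5 - 1*0) = -8 + (5 + 0) = -8 + 5 = -3)
P = 437 (P = 23*19 = 437)
s(D) = 2*D
n(a, C) = 7 + a (n(a, C) = a + (4 - 1*(-3)) = a + (4 + 3) = a + 7 = 7 + a)
n(s(0*1), -98)*P = (7 + 2*(0*1))*437 = (7 + 2*0)*437 = (7 + 0)*437 = 7*437 = 3059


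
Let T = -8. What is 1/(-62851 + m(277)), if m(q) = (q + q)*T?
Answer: -1/67283 ≈ -1.4863e-5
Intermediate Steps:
m(q) = -16*q (m(q) = (q + q)*(-8) = (2*q)*(-8) = -16*q)
1/(-62851 + m(277)) = 1/(-62851 - 16*277) = 1/(-62851 - 4432) = 1/(-67283) = -1/67283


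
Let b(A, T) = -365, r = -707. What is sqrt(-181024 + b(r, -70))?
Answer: I*sqrt(181389) ≈ 425.9*I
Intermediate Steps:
sqrt(-181024 + b(r, -70)) = sqrt(-181024 - 365) = sqrt(-181389) = I*sqrt(181389)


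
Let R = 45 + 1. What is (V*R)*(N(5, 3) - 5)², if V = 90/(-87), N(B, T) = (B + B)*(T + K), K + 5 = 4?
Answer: -310500/29 ≈ -10707.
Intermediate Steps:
K = -1 (K = -5 + 4 = -1)
N(B, T) = 2*B*(-1 + T) (N(B, T) = (B + B)*(T - 1) = (2*B)*(-1 + T) = 2*B*(-1 + T))
V = -30/29 (V = 90*(-1/87) = -30/29 ≈ -1.0345)
R = 46
(V*R)*(N(5, 3) - 5)² = (-30/29*46)*(2*5*(-1 + 3) - 5)² = -1380*(2*5*2 - 5)²/29 = -1380*(20 - 5)²/29 = -1380/29*15² = -1380/29*225 = -310500/29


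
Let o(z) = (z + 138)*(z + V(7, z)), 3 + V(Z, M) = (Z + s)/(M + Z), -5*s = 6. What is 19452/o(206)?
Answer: 5179095/18595264 ≈ 0.27852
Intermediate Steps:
s = -6/5 (s = -⅕*6 = -6/5 ≈ -1.2000)
V(Z, M) = -3 + (-6/5 + Z)/(M + Z) (V(Z, M) = -3 + (Z - 6/5)/(M + Z) = -3 + (-6/5 + Z)/(M + Z))
o(z) = (138 + z)*(z + (-76/5 - 3*z)/(7 + z)) (o(z) = (z + 138)*(z + (-6/5 - 3*z - 2*7)/(z + 7)) = (138 + z)*(z + (-6/5 - 3*z - 14)/(7 + z)) = (138 + z)*(z + (-76/5 - 3*z)/(7 + z)))
19452/o(206) = 19452/(((-10488 + 5*206³ + 710*206² + 2684*206)/(5*(7 + 206)))) = 19452/(((⅕)*(-10488 + 5*8741816 + 710*42436 + 552904)/213)) = 19452/(((⅕)*(1/213)*(-10488 + 43709080 + 30129560 + 552904))) = 19452/(((⅕)*(1/213)*74381056)) = 19452/(74381056/1065) = 19452*(1065/74381056) = 5179095/18595264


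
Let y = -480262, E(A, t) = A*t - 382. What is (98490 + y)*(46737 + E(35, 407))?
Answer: -23135383200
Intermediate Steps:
E(A, t) = -382 + A*t
(98490 + y)*(46737 + E(35, 407)) = (98490 - 480262)*(46737 + (-382 + 35*407)) = -381772*(46737 + (-382 + 14245)) = -381772*(46737 + 13863) = -381772*60600 = -23135383200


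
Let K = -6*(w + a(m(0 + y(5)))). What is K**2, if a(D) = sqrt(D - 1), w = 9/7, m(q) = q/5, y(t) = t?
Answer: 2916/49 ≈ 59.510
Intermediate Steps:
m(q) = q/5 (m(q) = q*(1/5) = q/5)
w = 9/7 (w = 9*(1/7) = 9/7 ≈ 1.2857)
a(D) = sqrt(-1 + D)
K = -54/7 (K = -6*(9/7 + sqrt(-1 + (0 + 5)/5)) = -6*(9/7 + sqrt(-1 + (1/5)*5)) = -6*(9/7 + sqrt(-1 + 1)) = -6*(9/7 + sqrt(0)) = -6*(9/7 + 0) = -6*9/7 = -54/7 ≈ -7.7143)
K**2 = (-54/7)**2 = 2916/49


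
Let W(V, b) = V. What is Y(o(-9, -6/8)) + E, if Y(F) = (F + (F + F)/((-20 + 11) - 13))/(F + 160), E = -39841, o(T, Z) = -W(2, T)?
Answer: -34621839/869 ≈ -39841.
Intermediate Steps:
o(T, Z) = -2 (o(T, Z) = -1*2 = -2)
Y(F) = 10*F/(11*(160 + F)) (Y(F) = (F + (2*F)/(-9 - 13))/(160 + F) = (F + (2*F)/(-22))/(160 + F) = (F + (2*F)*(-1/22))/(160 + F) = (F - F/11)/(160 + F) = (10*F/11)/(160 + F) = 10*F/(11*(160 + F)))
Y(o(-9, -6/8)) + E = (10/11)*(-2)/(160 - 2) - 39841 = (10/11)*(-2)/158 - 39841 = (10/11)*(-2)*(1/158) - 39841 = -10/869 - 39841 = -34621839/869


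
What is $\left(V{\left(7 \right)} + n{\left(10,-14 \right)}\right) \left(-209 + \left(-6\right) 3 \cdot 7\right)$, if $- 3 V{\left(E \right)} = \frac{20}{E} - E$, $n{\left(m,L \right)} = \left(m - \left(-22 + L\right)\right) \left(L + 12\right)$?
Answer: $\frac{637505}{21} \approx 30357.0$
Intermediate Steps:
$n{\left(m,L \right)} = \left(12 + L\right) \left(22 + m - L\right)$ ($n{\left(m,L \right)} = \left(22 + m - L\right) \left(12 + L\right) = \left(12 + L\right) \left(22 + m - L\right)$)
$V{\left(E \right)} = - \frac{20}{3 E} + \frac{E}{3}$ ($V{\left(E \right)} = - \frac{\frac{20}{E} - E}{3} = - \frac{- E + \frac{20}{E}}{3} = - \frac{20}{3 E} + \frac{E}{3}$)
$\left(V{\left(7 \right)} + n{\left(10,-14 \right)}\right) \left(-209 + \left(-6\right) 3 \cdot 7\right) = \left(\frac{-20 + 7^{2}}{3 \cdot 7} + \left(264 - \left(-14\right)^{2} + 10 \left(-14\right) + 12 \cdot 10 - 140\right)\right) \left(-209 + \left(-6\right) 3 \cdot 7\right) = \left(\frac{1}{3} \cdot \frac{1}{7} \left(-20 + 49\right) - 92\right) \left(-209 - 126\right) = \left(\frac{1}{3} \cdot \frac{1}{7} \cdot 29 - 92\right) \left(-209 - 126\right) = \left(\frac{29}{21} - 92\right) \left(-335\right) = \left(- \frac{1903}{21}\right) \left(-335\right) = \frac{637505}{21}$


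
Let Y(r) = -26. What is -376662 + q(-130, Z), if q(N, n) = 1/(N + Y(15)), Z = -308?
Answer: -58759273/156 ≈ -3.7666e+5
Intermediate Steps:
q(N, n) = 1/(-26 + N) (q(N, n) = 1/(N - 26) = 1/(-26 + N))
-376662 + q(-130, Z) = -376662 + 1/(-26 - 130) = -376662 + 1/(-156) = -376662 - 1/156 = -58759273/156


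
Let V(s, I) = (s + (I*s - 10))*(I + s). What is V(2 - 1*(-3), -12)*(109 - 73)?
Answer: 16380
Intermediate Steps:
V(s, I) = (I + s)*(-10 + s + I*s) (V(s, I) = (s + (-10 + I*s))*(I + s) = (-10 + s + I*s)*(I + s) = (I + s)*(-10 + s + I*s))
V(2 - 1*(-3), -12)*(109 - 73) = ((2 - 1*(-3))² - 10*(-12) - 10*(2 - 1*(-3)) - 12*(2 - 1*(-3)) - 12*(2 - 1*(-3))² + (2 - 1*(-3))*(-12)²)*(109 - 73) = ((2 + 3)² + 120 - 10*(2 + 3) - 12*(2 + 3) - 12*(2 + 3)² + (2 + 3)*144)*36 = (5² + 120 - 10*5 - 12*5 - 12*5² + 5*144)*36 = (25 + 120 - 50 - 60 - 12*25 + 720)*36 = (25 + 120 - 50 - 60 - 300 + 720)*36 = 455*36 = 16380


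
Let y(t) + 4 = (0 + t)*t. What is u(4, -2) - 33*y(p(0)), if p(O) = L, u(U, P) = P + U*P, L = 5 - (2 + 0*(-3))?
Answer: -175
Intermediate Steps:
L = 3 (L = 5 - (2 + 0) = 5 - 1*2 = 5 - 2 = 3)
u(U, P) = P + P*U
p(O) = 3
y(t) = -4 + t² (y(t) = -4 + (0 + t)*t = -4 + t*t = -4 + t²)
u(4, -2) - 33*y(p(0)) = -2*(1 + 4) - 33*(-4 + 3²) = -2*5 - 33*(-4 + 9) = -10 - 33*5 = -10 - 165 = -175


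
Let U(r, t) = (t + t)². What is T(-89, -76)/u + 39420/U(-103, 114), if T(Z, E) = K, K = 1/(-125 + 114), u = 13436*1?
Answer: 20229397/26677178 ≈ 0.75830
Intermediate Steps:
U(r, t) = 4*t² (U(r, t) = (2*t)² = 4*t²)
u = 13436
K = -1/11 (K = 1/(-11) = -1/11 ≈ -0.090909)
T(Z, E) = -1/11
T(-89, -76)/u + 39420/U(-103, 114) = -1/11/13436 + 39420/((4*114²)) = -1/11*1/13436 + 39420/((4*12996)) = -1/147796 + 39420/51984 = -1/147796 + 39420*(1/51984) = -1/147796 + 1095/1444 = 20229397/26677178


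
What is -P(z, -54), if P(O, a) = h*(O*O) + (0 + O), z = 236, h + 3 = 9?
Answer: -334412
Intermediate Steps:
h = 6 (h = -3 + 9 = 6)
P(O, a) = O + 6*O² (P(O, a) = 6*(O*O) + (0 + O) = 6*O² + O = O + 6*O²)
-P(z, -54) = -236*(1 + 6*236) = -236*(1 + 1416) = -236*1417 = -1*334412 = -334412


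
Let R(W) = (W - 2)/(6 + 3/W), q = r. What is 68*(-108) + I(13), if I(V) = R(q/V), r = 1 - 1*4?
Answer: -668275/91 ≈ -7343.7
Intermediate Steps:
r = -3 (r = 1 - 4 = -3)
q = -3
R(W) = (-2 + W)/(6 + 3/W)
I(V) = -(-2 - 3/V)/(V*(1 - 6/V)) (I(V) = (-3/V)*(-2 - 3/V)/(3*(1 + 2*(-3/V))) = (-3/V)*(-2 - 3/V)/(3*(1 - 6/V)) = -(-2 - 3/V)/(V*(1 - 6/V)))
68*(-108) + I(13) = 68*(-108) + (3 + 2*13)/(13*(-6 + 13)) = -7344 + (1/13)*(3 + 26)/7 = -7344 + (1/13)*(⅐)*29 = -7344 + 29/91 = -668275/91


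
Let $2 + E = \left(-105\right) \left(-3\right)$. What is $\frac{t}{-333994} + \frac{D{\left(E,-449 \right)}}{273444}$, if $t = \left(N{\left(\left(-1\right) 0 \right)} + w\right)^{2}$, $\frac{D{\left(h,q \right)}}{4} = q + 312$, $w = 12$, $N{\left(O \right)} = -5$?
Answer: $- \frac{49106867}{22832163834} \approx -0.0021508$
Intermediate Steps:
$E = 313$ ($E = -2 - -315 = -2 + 315 = 313$)
$D{\left(h,q \right)} = 1248 + 4 q$ ($D{\left(h,q \right)} = 4 \left(q + 312\right) = 4 \left(312 + q\right) = 1248 + 4 q$)
$t = 49$ ($t = \left(-5 + 12\right)^{2} = 7^{2} = 49$)
$\frac{t}{-333994} + \frac{D{\left(E,-449 \right)}}{273444} = \frac{49}{-333994} + \frac{1248 + 4 \left(-449\right)}{273444} = 49 \left(- \frac{1}{333994}\right) + \left(1248 - 1796\right) \frac{1}{273444} = - \frac{49}{333994} - \frac{137}{68361} = - \frac{49106867}{22832163834}$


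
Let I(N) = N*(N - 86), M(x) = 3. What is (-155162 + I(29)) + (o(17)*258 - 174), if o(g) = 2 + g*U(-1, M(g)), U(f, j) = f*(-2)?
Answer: -147701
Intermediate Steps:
U(f, j) = -2*f
o(g) = 2 + 2*g (o(g) = 2 + g*(-2*(-1)) = 2 + g*2 = 2 + 2*g)
I(N) = N*(-86 + N)
(-155162 + I(29)) + (o(17)*258 - 174) = (-155162 + 29*(-86 + 29)) + ((2 + 2*17)*258 - 174) = (-155162 + 29*(-57)) + ((2 + 34)*258 - 174) = (-155162 - 1653) + (36*258 - 174) = -156815 + (9288 - 174) = -156815 + 9114 = -147701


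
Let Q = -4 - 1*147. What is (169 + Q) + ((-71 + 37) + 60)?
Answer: 44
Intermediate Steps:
Q = -151 (Q = -4 - 147 = -151)
(169 + Q) + ((-71 + 37) + 60) = (169 - 151) + ((-71 + 37) + 60) = 18 + (-34 + 60) = 18 + 26 = 44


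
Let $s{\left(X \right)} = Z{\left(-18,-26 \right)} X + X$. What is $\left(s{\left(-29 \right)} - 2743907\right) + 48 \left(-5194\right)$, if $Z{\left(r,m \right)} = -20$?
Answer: $-2992668$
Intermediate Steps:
$s{\left(X \right)} = - 19 X$ ($s{\left(X \right)} = - 20 X + X = - 19 X$)
$\left(s{\left(-29 \right)} - 2743907\right) + 48 \left(-5194\right) = \left(\left(-19\right) \left(-29\right) - 2743907\right) + 48 \left(-5194\right) = \left(551 - 2743907\right) - 249312 = -2743356 - 249312 = -2992668$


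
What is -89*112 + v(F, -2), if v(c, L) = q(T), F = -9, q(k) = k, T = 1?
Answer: -9967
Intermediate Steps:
v(c, L) = 1
-89*112 + v(F, -2) = -89*112 + 1 = -9968 + 1 = -9967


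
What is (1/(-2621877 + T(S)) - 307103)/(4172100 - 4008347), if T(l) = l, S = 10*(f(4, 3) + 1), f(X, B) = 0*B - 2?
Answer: -805189363362/429341861911 ≈ -1.8754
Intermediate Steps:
f(X, B) = -2 (f(X, B) = 0 - 2 = -2)
S = -10 (S = 10*(-2 + 1) = 10*(-1) = -10)
(1/(-2621877 + T(S)) - 307103)/(4172100 - 4008347) = (1/(-2621877 - 10) - 307103)/(4172100 - 4008347) = (1/(-2621887) - 307103)/163753 = (-1/2621887 - 307103)*(1/163753) = -805189363362/2621887*1/163753 = -805189363362/429341861911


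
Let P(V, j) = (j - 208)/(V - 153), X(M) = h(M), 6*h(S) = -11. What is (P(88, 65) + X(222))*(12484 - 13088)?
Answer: -3322/15 ≈ -221.47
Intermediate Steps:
h(S) = -11/6 (h(S) = (⅙)*(-11) = -11/6)
X(M) = -11/6
P(V, j) = (-208 + j)/(-153 + V)
(P(88, 65) + X(222))*(12484 - 13088) = ((-208 + 65)/(-153 + 88) - 11/6)*(12484 - 13088) = (-143/(-65) - 11/6)*(-604) = (-1/65*(-143) - 11/6)*(-604) = (11/5 - 11/6)*(-604) = (11/30)*(-604) = -3322/15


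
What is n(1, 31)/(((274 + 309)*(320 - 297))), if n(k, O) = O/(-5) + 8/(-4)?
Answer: -41/67045 ≈ -0.00061153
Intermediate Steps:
n(k, O) = -2 - O/5 (n(k, O) = O*(-⅕) + 8*(-¼) = -O/5 - 2 = -2 - O/5)
n(1, 31)/(((274 + 309)*(320 - 297))) = (-2 - ⅕*31)/(((274 + 309)*(320 - 297))) = (-2 - 31/5)/((583*23)) = -41/5/13409 = -41/5*1/13409 = -41/67045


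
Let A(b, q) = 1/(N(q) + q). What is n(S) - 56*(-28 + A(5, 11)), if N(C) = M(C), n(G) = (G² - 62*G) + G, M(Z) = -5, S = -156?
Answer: 106232/3 ≈ 35411.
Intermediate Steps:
n(G) = G² - 61*G
N(C) = -5
A(b, q) = 1/(-5 + q)
n(S) - 56*(-28 + A(5, 11)) = -156*(-61 - 156) - 56*(-28 + 1/(-5 + 11)) = -156*(-217) - 56*(-28 + 1/6) = 33852 - 56*(-28 + ⅙) = 33852 - 56*(-167/6) = 33852 + 4676/3 = 106232/3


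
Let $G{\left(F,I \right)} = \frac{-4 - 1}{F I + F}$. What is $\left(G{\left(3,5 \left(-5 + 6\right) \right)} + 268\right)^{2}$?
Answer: $\frac{23222761}{324} \approx 71675.0$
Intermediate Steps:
$G{\left(F,I \right)} = - \frac{5}{F + F I}$
$\left(G{\left(3,5 \left(-5 + 6\right) \right)} + 268\right)^{2} = \left(- \frac{5}{3 \left(1 + 5 \left(-5 + 6\right)\right)} + 268\right)^{2} = \left(\left(-5\right) \frac{1}{3} \frac{1}{1 + 5 \cdot 1} + 268\right)^{2} = \left(\left(-5\right) \frac{1}{3} \frac{1}{1 + 5} + 268\right)^{2} = \left(\left(-5\right) \frac{1}{3} \cdot \frac{1}{6} + 268\right)^{2} = \left(- \frac{5}{18} + 268\right)^{2} = \left(\frac{4819}{18}\right)^{2} = \frac{23222761}{324}$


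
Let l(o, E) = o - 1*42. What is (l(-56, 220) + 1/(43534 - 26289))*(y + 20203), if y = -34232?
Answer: 23709136261/17245 ≈ 1.3748e+6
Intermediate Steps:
l(o, E) = -42 + o (l(o, E) = o - 42 = -42 + o)
(l(-56, 220) + 1/(43534 - 26289))*(y + 20203) = ((-42 - 56) + 1/(43534 - 26289))*(-34232 + 20203) = (-98 + 1/17245)*(-14029) = -1690009/17245*(-14029) = 23709136261/17245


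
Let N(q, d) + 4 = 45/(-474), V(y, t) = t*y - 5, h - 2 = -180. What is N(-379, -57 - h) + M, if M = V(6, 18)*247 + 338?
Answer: 4072435/158 ≈ 25775.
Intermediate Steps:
h = -178 (h = 2 - 180 = -178)
V(y, t) = -5 + t*y
N(q, d) = -647/158 (N(q, d) = -4 + 45/(-474) = -4 + 45*(-1/474) = -4 - 15/158 = -647/158)
M = 25779 (M = (-5 + 18*6)*247 + 338 = (-5 + 108)*247 + 338 = 103*247 + 338 = 25441 + 338 = 25779)
N(-379, -57 - h) + M = -647/158 + 25779 = 4072435/158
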